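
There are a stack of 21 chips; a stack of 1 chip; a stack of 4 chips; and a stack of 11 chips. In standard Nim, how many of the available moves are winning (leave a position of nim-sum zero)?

1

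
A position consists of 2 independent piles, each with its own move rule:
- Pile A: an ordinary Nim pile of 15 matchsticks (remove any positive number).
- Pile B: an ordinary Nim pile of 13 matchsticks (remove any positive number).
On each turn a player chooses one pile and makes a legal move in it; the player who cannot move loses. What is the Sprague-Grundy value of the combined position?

Pile A is a plain Nim pile of size 15, so its Grundy value is 15.
Pile B is a plain Nim pile of size 13, so its Grundy value is 13.
The value of a disjunctive sum is the nim-sum of the parts.
Combined value = 15 ⊕ 13 = 2.

2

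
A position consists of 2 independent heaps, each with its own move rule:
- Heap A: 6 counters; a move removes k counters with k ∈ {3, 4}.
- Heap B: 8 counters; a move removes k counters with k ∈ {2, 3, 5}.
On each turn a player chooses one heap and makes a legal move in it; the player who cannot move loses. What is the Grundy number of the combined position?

For heap A, compute g(0), g(1), … with moves {3, 4}:
k:     0  1  2  3  4  5  6
g(k):  0  0  0  1  1  1  2
So g(6) = 2.
Build the Grundy sequence for heap B with g(k) = mex{g(k−s) : s ∈ {2, 3, 5}, s ≤ k}:
g(0) = mex{} = 0
g(1) = mex{} = 0
g(2) = mex{0} = 1
g(3) = mex{0} = 1
g(4) = mex{0,1} = 2
g(5) = mex{0,1} = 2
g(6) = mex{0,1,2} = 3
g(7) = mex{1,2} = 0
g(8) = mex{1,2,3} = 0
So g(8) = 0.
By the Sprague-Grundy theorem, the Grundy value of a sum of independent games is the XOR of the component values.
Combined value = 2 ⊕ 0 = 2.

2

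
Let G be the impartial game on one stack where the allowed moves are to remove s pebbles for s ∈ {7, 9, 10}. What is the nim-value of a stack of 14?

Compute g(0), g(1), … for moves {7, 9, 10}:
k:     0  1  2  3  4  5  6  7  8  9 10 11 12 13 14
g(k):  0  0  0  0  0  0  0  1  1  1  1  1  1  1  2
So g(14) = 2.

2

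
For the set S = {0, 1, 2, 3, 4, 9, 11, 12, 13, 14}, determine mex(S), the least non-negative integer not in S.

The values 0, 1, 2, 3, 4 are all present; 5 is the first non-negative integer missing from the set.

5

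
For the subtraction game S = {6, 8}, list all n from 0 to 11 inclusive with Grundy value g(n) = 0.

Grundy values for subtraction set {6, 8}:
g(0) = mex{} = 0
g(1) = mex{} = 0
g(2) = mex{} = 0
g(3) = mex{} = 0
g(4) = mex{} = 0
g(5) = mex{} = 0
g(6) = mex{0} = 1
g(7) = mex{0} = 1
g(8) = mex{0} = 1
g(9) = mex{0} = 1
g(10) = mex{0} = 1
g(11) = mex{0} = 1
The P-positions (g = 0) in 0..11 are 0, 1, 2, 3, 4, 5.

0, 1, 2, 3, 4, 5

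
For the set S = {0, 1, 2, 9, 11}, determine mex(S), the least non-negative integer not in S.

3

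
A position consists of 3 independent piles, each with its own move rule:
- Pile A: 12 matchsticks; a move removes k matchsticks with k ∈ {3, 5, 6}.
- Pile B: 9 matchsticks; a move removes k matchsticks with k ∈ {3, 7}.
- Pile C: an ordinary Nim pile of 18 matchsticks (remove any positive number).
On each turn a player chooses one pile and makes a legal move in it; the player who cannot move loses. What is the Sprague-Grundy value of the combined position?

18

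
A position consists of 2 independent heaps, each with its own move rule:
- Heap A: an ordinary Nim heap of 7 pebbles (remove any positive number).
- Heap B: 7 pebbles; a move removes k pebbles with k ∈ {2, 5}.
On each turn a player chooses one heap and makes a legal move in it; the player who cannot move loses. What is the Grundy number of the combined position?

Heap A is a plain Nim heap of size 7, so its Grundy value is 7.
Build the Grundy sequence for heap B with g(k) = mex{g(k−s) : s ∈ {2, 5}, s ≤ k}:
g(0) = mex{} = 0
g(1) = mex{} = 0
g(2) = mex{0} = 1
g(3) = mex{0} = 1
g(4) = mex{1} = 0
g(5) = mex{0,1} = 2
g(6) = mex{0} = 1
g(7) = mex{1,2} = 0
So g(7) = 0.
By the Sprague-Grundy theorem, the Grundy value of a sum of independent games is the XOR of the component values.
Combined value = 7 ⊕ 0 = 7.

7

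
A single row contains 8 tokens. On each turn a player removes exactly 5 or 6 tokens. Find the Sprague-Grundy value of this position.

1

Build the Grundy sequence with g(k) = mex{g(k−s) : s ∈ {5, 6}, s ≤ k}:
k:     0  1  2  3  4  5  6  7  8
g(k):  0  0  0  0  0  1  1  1  1
So g(8) = 1.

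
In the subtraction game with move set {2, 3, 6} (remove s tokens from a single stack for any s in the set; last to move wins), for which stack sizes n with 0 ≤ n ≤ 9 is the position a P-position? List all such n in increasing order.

0, 1, 5, 9

Build the Grundy sequence with g(k) = mex{g(k−s) : s ∈ {2, 3, 6}, s ≤ k}:
k:     0  1  2  3  4  5  6  7  8  9
g(k):  0  0  1  1  2  0  3  1  2  0
The P-positions (g = 0) in 0..9 are 0, 1, 5, 9.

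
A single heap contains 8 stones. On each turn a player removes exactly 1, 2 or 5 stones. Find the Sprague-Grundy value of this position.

Build the Grundy sequence with g(k) = mex{g(k−s) : s ∈ {1, 2, 5}, s ≤ k}:
k:     0  1  2  3  4  5  6  7  8
g(k):  0  1  2  0  1  2  0  1  2
So g(8) = 2.

2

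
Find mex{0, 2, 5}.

0 is in the set but 1 is not, so the mex is 1.

1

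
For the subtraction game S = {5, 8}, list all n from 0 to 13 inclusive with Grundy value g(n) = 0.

0, 1, 2, 3, 4, 13

Build the Grundy sequence with g(k) = mex{g(k−s) : s ∈ {5, 8}, s ≤ k}:
k:     0  1  2  3  4  5  6  7  8  9 10 11 12 13
g(k):  0  0  0  0  0  1  1  1  1  1  2  2  2  0
The P-positions (g = 0) in 0..13 are 0, 1, 2, 3, 4, 13.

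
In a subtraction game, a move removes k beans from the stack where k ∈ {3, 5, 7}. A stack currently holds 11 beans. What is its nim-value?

Grundy values for subtraction set {3, 5, 7}:
g(0) = mex{} = 0
g(1) = mex{} = 0
g(2) = mex{} = 0
g(3) = mex{0} = 1
g(4) = mex{0} = 1
g(5) = mex{0} = 1
g(6) = mex{0,1} = 2
g(7) = mex{0,1} = 2
g(8) = mex{0,1} = 2
g(9) = mex{0,1,2} = 3
g(10) = mex{1,2} = 0
g(11) = mex{1,2} = 0
So g(11) = 0.

0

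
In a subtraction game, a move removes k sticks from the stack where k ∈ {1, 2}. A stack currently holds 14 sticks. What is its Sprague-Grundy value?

2

Grundy values for subtraction set {1, 2}:
k:     0  1  2  3  4  5  6  7  8  9 10 11 12 13 14
g(k):  0  1  2  0  1  2  0  1  2  0  1  2  0  1  2
So g(14) = 2.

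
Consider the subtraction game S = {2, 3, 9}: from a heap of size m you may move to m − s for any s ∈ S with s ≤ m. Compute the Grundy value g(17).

0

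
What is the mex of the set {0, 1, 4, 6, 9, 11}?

2

The values 0, 1 are all present; 2 is the first non-negative integer missing from the set.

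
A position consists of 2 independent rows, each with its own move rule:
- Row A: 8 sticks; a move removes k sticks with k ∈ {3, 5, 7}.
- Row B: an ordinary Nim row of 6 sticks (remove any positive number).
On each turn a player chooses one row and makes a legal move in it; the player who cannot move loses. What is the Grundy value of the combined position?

4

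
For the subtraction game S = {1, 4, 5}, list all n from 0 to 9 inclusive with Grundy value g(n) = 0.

0, 2, 8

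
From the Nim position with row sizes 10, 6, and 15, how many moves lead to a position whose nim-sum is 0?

Compute the nim-sum pairwise:
10 XOR 6 = 12
12 XOR 15 = 3
The overall nim-sum is X = 3. A row of size p has a winning move iff p XOR X < p (reduce it to p XOR X).
  10: 10 XOR 3 = 9 < 10 — winning move (to 9).
  6: 6 XOR 3 = 5 < 6 — winning move (to 5).
  15: 15 XOR 3 = 12 < 15 — winning move (to 12).
That gives 3 winning moves.

3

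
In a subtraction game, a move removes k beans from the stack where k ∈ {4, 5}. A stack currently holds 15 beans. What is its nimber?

Compute g(0), g(1), … for moves {4, 5}:
k:     0  1  2  3  4  5  6  7  8  9 10 11 12 13 14 15
g(k):  0  0  0  0  1  1  1  1  2  0  0  0  0  1  1  1
So g(15) = 1.

1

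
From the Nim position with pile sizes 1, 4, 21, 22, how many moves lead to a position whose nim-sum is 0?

3

In binary:
  00001  (1)
  00100  (4)
  10101  (21)
  10110  (22)
  -----
  00110  (6)
The overall nim-sum is X = 6. A pile of size p has a winning move iff p XOR X < p (reduce it to p XOR X).
  1: 1 XOR 6 = 7 ≥ 1 — no move.
  4: 4 XOR 6 = 2 < 4 — winning move (to 2).
  21: 21 XOR 6 = 19 < 21 — winning move (to 19).
  22: 22 XOR 6 = 16 < 22 — winning move (to 16).
That gives 3 winning moves.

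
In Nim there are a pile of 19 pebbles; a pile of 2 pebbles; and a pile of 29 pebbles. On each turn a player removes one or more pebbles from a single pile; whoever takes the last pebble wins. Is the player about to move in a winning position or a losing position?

Winning position

Write each in binary and XOR column by column:
  10011  (19)
  00010  (2)
  11101  (29)
  -----
  01100  (12)
The nim-sum is 12 ≠ 0, so this is an N-position: the player to move can win.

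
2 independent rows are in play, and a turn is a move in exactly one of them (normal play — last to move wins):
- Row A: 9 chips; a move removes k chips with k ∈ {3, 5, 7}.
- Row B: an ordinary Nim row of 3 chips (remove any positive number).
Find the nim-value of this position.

For row A, compute g(0), g(1), … with moves {3, 5, 7}:
g(0) = mex{} = 0
g(1) = mex{} = 0
g(2) = mex{} = 0
g(3) = mex{0} = 1
g(4) = mex{0} = 1
g(5) = mex{0} = 1
g(6) = mex{0,1} = 2
g(7) = mex{0,1} = 2
g(8) = mex{0,1} = 2
g(9) = mex{0,1,2} = 3
So g(9) = 3.
Row B is a plain Nim row of size 3, so its Grundy value is 3.
By the Sprague-Grundy theorem, the Grundy value of a sum of independent games is the XOR of the component values.
Combined value = 3 XOR 3 = 0.

0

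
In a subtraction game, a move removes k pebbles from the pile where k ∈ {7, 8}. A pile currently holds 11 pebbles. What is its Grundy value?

1

Compute g(0), g(1), … for moves {7, 8}:
g(0) = mex{} = 0
g(1) = mex{} = 0
g(2) = mex{} = 0
g(3) = mex{} = 0
g(4) = mex{} = 0
g(5) = mex{} = 0
g(6) = mex{} = 0
g(7) = mex{0} = 1
g(8) = mex{0} = 1
g(9) = mex{0} = 1
g(10) = mex{0} = 1
g(11) = mex{0} = 1
So g(11) = 1.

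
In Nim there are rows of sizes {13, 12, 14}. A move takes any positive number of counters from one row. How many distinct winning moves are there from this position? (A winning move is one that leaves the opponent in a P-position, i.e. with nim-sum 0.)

Write each in binary and XOR column by column:
  1101  (13)
  1100  (12)
  1110  (14)
  ----
  1111  (15)
The overall nim-sum is X = 15. A row of size p has a winning move iff p XOR X < p (reduce it to p XOR X).
  13: 13 XOR 15 = 2 < 13 — winning move (to 2).
  12: 12 XOR 15 = 3 < 12 — winning move (to 3).
  14: 14 XOR 15 = 1 < 14 — winning move (to 1).
That gives 3 winning moves.

3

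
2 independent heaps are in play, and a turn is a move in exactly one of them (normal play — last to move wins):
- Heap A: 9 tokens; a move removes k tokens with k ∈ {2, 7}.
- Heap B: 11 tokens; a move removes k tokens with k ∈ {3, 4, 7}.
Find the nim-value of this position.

0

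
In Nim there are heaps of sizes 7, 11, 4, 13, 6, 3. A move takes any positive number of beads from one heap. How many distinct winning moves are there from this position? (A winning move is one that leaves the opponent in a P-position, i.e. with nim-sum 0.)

Nim-sum: 7 ⊕ 11 ⊕ 4 ⊕ 13 ⊕ 6 ⊕ 3 = 0.
The nim-sum is already 0, so every move leaves a nonzero nim-sum — there are no winning moves.

0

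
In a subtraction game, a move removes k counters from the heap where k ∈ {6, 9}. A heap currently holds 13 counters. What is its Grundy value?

Grundy values for subtraction set {6, 9}:
k:     0  1  2  3  4  5  6  7  8  9 10 11 12 13
g(k):  0  0  0  0  0  0  1  1  1  1  1  1  2  2
So g(13) = 2.

2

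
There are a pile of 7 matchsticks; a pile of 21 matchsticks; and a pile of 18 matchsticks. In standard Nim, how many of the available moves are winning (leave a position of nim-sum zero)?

0

Write each in binary and XOR column by column:
  00111  (7)
  10101  (21)
  10010  (18)
  -----
  00000  (0)
The nim-sum is already 0, so every move leaves a nonzero nim-sum — there are no winning moves.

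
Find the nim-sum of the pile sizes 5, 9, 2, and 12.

2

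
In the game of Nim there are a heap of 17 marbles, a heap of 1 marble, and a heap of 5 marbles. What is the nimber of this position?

21

Compute the nim-sum pairwise:
17 ^ 1 = 16
16 ^ 5 = 21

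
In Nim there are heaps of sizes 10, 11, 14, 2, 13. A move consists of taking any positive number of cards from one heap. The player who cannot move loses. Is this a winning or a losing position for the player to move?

Losing position

Nim-sum: 10 ⊕ 11 ⊕ 14 ⊕ 2 ⊕ 13 = 0.
The nim-sum is 0, so this is a P-position: the player to move is in a losing position under optimal play.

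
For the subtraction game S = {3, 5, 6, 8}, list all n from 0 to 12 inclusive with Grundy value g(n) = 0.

0, 1, 2, 11, 12

Compute g(0), g(1), … for moves {3, 5, 6, 8}:
g(0) = mex{} = 0
g(1) = mex{} = 0
g(2) = mex{} = 0
g(3) = mex{0} = 1
g(4) = mex{0} = 1
g(5) = mex{0} = 1
g(6) = mex{0,1} = 2
g(7) = mex{0,1} = 2
g(8) = mex{0,1} = 2
g(9) = mex{0,1,2} = 3
g(10) = mex{0,1,2} = 3
g(11) = mex{1,2} = 0
g(12) = mex{1,2,3} = 0
The P-positions (g = 0) in 0..12 are 0, 1, 2, 11, 12.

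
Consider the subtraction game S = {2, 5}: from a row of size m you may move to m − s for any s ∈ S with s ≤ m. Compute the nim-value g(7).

0

Grundy values for subtraction set {2, 5}:
g(0) = mex{} = 0
g(1) = mex{} = 0
g(2) = mex{0} = 1
g(3) = mex{0} = 1
g(4) = mex{1} = 0
g(5) = mex{0,1} = 2
g(6) = mex{0} = 1
g(7) = mex{1,2} = 0
So g(7) = 0.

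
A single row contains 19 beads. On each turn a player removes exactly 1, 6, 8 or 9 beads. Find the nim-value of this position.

0

Grundy values for subtraction set {1, 6, 8, 9}:
k:     0  1  2  3  4  5  6  7  8  9 10 11 12 13 14 15 16 17 18 19
g(k):  0  1  0  1  0  1  2  0  1  2  3  2  3  2  0  1  2  0  1  0
So g(19) = 0.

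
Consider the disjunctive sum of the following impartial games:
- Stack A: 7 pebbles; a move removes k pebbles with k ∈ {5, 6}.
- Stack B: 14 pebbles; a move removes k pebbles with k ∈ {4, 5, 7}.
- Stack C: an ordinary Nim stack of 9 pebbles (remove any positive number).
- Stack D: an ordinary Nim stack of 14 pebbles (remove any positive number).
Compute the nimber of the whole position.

Grundy values for stack A (subtraction set {5, 6}):
g(0) = mex{} = 0
g(1) = mex{} = 0
g(2) = mex{} = 0
g(3) = mex{} = 0
g(4) = mex{} = 0
g(5) = mex{0} = 1
g(6) = mex{0} = 1
g(7) = mex{0} = 1
So g(7) = 1.
For stack B, compute g(0), g(1), … with moves {4, 5, 7}:
g(0) = mex{} = 0
g(1) = mex{} = 0
g(2) = mex{} = 0
g(3) = mex{} = 0
g(4) = mex{0} = 1
g(5) = mex{0} = 1
g(6) = mex{0} = 1
g(7) = mex{0} = 1
g(8) = mex{0,1} = 2
g(9) = mex{0,1} = 2
g(10) = mex{0,1} = 2
g(11) = mex{1} = 0
g(12) = mex{1,2} = 0
g(13) = mex{1,2} = 0
g(14) = mex{1,2} = 0
So g(14) = 0.
Stack C is a plain Nim stack of size 9, so its Grundy value is 9.
Stack D is a plain Nim stack of size 14, so its Grundy value is 14.
By the Sprague-Grundy theorem, the Grundy value of a sum of independent games is the XOR of the component values.
Combined value = 1 ⊕ 0 ⊕ 9 ⊕ 14 = 6.

6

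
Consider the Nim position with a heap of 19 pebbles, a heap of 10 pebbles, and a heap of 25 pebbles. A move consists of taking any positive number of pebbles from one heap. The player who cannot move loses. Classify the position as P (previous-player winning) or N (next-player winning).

Nim-sum: 19 ^ 10 ^ 25 = 0.
The nim-sum is 0, so this is a P-position: the player to move is in a losing position under optimal play.

P-position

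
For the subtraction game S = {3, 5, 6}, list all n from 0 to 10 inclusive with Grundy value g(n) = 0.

Build the Grundy sequence with g(k) = mex{g(k−s) : s ∈ {3, 5, 6}, s ≤ k}:
k:     0  1  2  3  4  5  6  7  8  9 10
g(k):  0  0  0  1  1  1  2  2  2  0  0
The P-positions (g = 0) in 0..10 are 0, 1, 2, 9, 10.

0, 1, 2, 9, 10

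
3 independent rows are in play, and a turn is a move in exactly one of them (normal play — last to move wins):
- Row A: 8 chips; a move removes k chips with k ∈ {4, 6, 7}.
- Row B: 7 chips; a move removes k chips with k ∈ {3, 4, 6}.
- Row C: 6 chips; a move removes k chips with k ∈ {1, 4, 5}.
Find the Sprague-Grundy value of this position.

2

Build the Grundy sequence for row A with g(k) = mex{g(k−s) : s ∈ {4, 6, 7}, s ≤ k}:
g(0) = mex{} = 0
g(1) = mex{} = 0
g(2) = mex{} = 0
g(3) = mex{} = 0
g(4) = mex{0} = 1
g(5) = mex{0} = 1
g(6) = mex{0} = 1
g(7) = mex{0} = 1
g(8) = mex{0,1} = 2
So g(8) = 2.
Build the Grundy sequence for row B with g(k) = mex{g(k−s) : s ∈ {3, 4, 6}, s ≤ k}:
k:     0  1  2  3  4  5  6  7
g(k):  0  0  0  1  1  1  2  2
So g(7) = 2.
Grundy values for row C (subtraction set {1, 4, 5}):
k:     0  1  2  3  4  5  6
g(k):  0  1  0  1  2  3  2
So g(6) = 2.
By the Sprague-Grundy theorem, the Grundy value of a sum of independent games is the XOR of the component values.
Combined value = 2 ⊕ 2 ⊕ 2 = 2.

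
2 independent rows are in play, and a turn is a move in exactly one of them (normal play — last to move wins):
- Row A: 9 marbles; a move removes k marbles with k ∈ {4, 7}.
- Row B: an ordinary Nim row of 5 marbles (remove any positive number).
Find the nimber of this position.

Grundy values for row A (subtraction set {4, 7}):
g(0) = mex{} = 0
g(1) = mex{} = 0
g(2) = mex{} = 0
g(3) = mex{} = 0
g(4) = mex{0} = 1
g(5) = mex{0} = 1
g(6) = mex{0} = 1
g(7) = mex{0} = 1
g(8) = mex{0,1} = 2
g(9) = mex{0,1} = 2
So g(9) = 2.
Row B is a plain Nim row of size 5, so its Grundy value is 5.
By the Sprague-Grundy theorem, the Grundy value of a sum of independent games is the XOR of the component values.
Combined value = 2 ⊕ 5 = 7.

7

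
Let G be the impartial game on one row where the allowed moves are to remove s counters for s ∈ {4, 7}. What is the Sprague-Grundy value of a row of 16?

1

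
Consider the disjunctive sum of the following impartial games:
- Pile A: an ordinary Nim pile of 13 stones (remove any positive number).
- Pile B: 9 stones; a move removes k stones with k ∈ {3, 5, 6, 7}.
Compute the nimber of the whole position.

Pile A is a plain Nim pile of size 13, so its Grundy value is 13.
For pile B, compute g(0), g(1), … with moves {3, 5, 6, 7}:
k:     0  1  2  3  4  5  6  7  8  9
g(k):  0  0  0  1  1  1  2  2  2  3
So g(9) = 3.
The value of a disjunctive sum is the nim-sum of the parts.
Combined value = 13 XOR 3 = 14.

14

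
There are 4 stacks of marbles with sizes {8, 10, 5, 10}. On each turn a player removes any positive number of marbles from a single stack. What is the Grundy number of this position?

13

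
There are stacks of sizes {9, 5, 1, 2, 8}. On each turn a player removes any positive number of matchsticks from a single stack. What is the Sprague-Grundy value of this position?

7

Compute the nim-sum pairwise:
9 XOR 5 = 12
12 XOR 1 = 13
13 XOR 2 = 15
15 XOR 8 = 7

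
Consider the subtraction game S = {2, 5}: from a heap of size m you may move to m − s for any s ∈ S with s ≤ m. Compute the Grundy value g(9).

Build the Grundy sequence with g(k) = mex{g(k−s) : s ∈ {2, 5}, s ≤ k}:
k:     0  1  2  3  4  5  6  7  8  9
g(k):  0  0  1  1  0  2  1  0  0  1
So g(9) = 1.

1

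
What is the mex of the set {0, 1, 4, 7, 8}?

2

The values 0, 1 are all present; 2 is the first non-negative integer missing from the set.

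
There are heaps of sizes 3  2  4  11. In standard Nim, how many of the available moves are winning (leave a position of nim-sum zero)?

1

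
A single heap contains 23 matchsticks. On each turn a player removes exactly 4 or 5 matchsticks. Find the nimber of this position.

Compute g(0), g(1), … for moves {4, 5}:
k:     0  1  2  3  4  5  6  7  8  9 10 11 12 13 14 15 16 17 18 19 20 21 22 23
g(k):  0  0  0  0  1  1  1  1  2  0  0  0  0  1  1  1  1  2  0  0  0  0  1  1
So g(23) = 1.

1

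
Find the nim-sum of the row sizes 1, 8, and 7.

14

Bitwise XOR of the heap sizes:
  0001  (1)
  1000  (8)
  0111  (7)
  ----
  1110  (14)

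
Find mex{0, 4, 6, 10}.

1

0 is in the set but 1 is not, so the mex is 1.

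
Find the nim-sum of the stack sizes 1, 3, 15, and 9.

Bitwise XOR of the heap sizes:
  0001  (1)
  0011  (3)
  1111  (15)
  1001  (9)
  ----
  0100  (4)

4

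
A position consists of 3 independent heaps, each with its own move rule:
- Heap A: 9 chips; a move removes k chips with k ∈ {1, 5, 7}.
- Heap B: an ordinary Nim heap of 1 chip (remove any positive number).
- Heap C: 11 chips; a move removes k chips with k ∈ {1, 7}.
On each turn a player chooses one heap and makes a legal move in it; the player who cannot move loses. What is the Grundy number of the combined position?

Grundy values for heap A (subtraction set {1, 5, 7}):
g(0) = mex{} = 0
g(1) = mex{0} = 1
g(2) = mex{1} = 0
g(3) = mex{0} = 1
g(4) = mex{1} = 0
g(5) = mex{0} = 1
g(6) = mex{1} = 0
g(7) = mex{0} = 1
g(8) = mex{1} = 0
g(9) = mex{0} = 1
So g(9) = 1.
Heap B is a plain Nim heap of size 1, so its Grundy value is 1.
Grundy values for heap C (subtraction set {1, 7}):
k:     0  1  2  3  4  5  6  7  8  9 10 11
g(k):  0  1  0  1  0  1  0  1  0  1  0  1
So g(11) = 1.
The value of a disjunctive sum is the nim-sum of the parts.
Combined value = 1 ⊕ 1 ⊕ 1 = 1.

1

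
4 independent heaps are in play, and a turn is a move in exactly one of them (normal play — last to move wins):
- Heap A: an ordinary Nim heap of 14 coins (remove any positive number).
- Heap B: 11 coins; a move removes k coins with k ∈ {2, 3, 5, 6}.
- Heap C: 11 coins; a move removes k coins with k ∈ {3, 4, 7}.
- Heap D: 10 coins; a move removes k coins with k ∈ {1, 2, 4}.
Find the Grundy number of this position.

Heap A is a plain Nim heap of size 14, so its Grundy value is 14.
For heap B, compute g(0), g(1), … with moves {2, 3, 5, 6}:
k:     0  1  2  3  4  5  6  7  8  9 10 11
g(k):  0  0  1  1  2  2  3  3  0  0  1  1
So g(11) = 1.
Grundy values for heap C (subtraction set {3, 4, 7}):
k:     0  1  2  3  4  5  6  7  8  9 10 11
g(k):  0  0  0  1  1  1  2  2  2  3  0  0
So g(11) = 0.
For heap D, compute g(0), g(1), … with moves {1, 2, 4}:
g(0) = mex{} = 0
g(1) = mex{0} = 1
g(2) = mex{0,1} = 2
g(3) = mex{1,2} = 0
g(4) = mex{0,2} = 1
g(5) = mex{0,1} = 2
g(6) = mex{1,2} = 0
g(7) = mex{0,2} = 1
g(8) = mex{0,1} = 2
g(9) = mex{1,2} = 0
g(10) = mex{0,2} = 1
So g(10) = 1.
By the Sprague-Grundy theorem, the Grundy value of a sum of independent games is the XOR of the component values.
Combined value = 14 XOR 1 XOR 0 XOR 1 = 14.

14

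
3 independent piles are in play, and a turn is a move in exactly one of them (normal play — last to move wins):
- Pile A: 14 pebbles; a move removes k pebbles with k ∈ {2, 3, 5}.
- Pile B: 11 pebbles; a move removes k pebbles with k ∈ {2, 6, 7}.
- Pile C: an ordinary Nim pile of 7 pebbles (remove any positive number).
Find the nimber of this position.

Build the Grundy sequence for pile A with g(k) = mex{g(k−s) : s ∈ {2, 3, 5}, s ≤ k}:
k:     0  1  2  3  4  5  6  7  8  9 10 11 12 13 14
g(k):  0  0  1  1  2  2  3  0  0  1  1  2  2  3  0
So g(14) = 0.
For pile B, compute g(0), g(1), … with moves {2, 6, 7}:
k:     0  1  2  3  4  5  6  7  8  9 10 11
g(k):  0  0  1  1  0  0  1  1  2  0  3  1
So g(11) = 1.
Pile C is a plain Nim pile of size 7, so its Grundy value is 7.
The value of a disjunctive sum is the nim-sum of the parts.
Combined value = 0 XOR 1 XOR 7 = 6.

6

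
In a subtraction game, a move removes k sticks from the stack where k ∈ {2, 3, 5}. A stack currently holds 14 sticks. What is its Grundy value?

Build the Grundy sequence with g(k) = mex{g(k−s) : s ∈ {2, 3, 5}, s ≤ k}:
g(0) = mex{} = 0
g(1) = mex{} = 0
g(2) = mex{0} = 1
g(3) = mex{0} = 1
g(4) = mex{0,1} = 2
g(5) = mex{0,1} = 2
g(6) = mex{0,1,2} = 3
g(7) = mex{1,2} = 0
g(8) = mex{1,2,3} = 0
g(9) = mex{0,2,3} = 1
g(10) = mex{0,2} = 1
g(11) = mex{0,1,3} = 2
g(12) = mex{0,1} = 2
g(13) = mex{0,1,2} = 3
g(14) = mex{1,2} = 0
So g(14) = 0.

0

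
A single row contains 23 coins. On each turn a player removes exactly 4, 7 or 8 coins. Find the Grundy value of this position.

Compute g(0), g(1), … for moves {4, 7, 8}:
k:     0  1  2  3  4  5  6  7  8  9 10 11 12 13 14 15 16 17 18 19 20 21 22 23
g(k):  0  0  0  0  1  1  1  1  2  2  2  2  0  0  0  0  1  1  1  1  2  2  2  2
So g(23) = 2.

2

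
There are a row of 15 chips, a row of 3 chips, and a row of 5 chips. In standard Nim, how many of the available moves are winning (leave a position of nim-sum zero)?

1

Nim-sum: 15 ^ 3 ^ 5 = 9.
The overall nim-sum is X = 9. A row of size p has a winning move iff p XOR X < p (reduce it to p XOR X).
  15: 15 XOR 9 = 6 < 15 — winning move (to 6).
  3: 3 XOR 9 = 10 ≥ 3 — no move.
  5: 5 XOR 9 = 12 ≥ 5 — no move.
That gives 1 winning move.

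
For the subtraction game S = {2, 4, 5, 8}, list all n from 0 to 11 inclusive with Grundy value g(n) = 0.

0, 1, 7, 10

Build the Grundy sequence with g(k) = mex{g(k−s) : s ∈ {2, 4, 5, 8}, s ≤ k}:
g(0) = mex{} = 0
g(1) = mex{} = 0
g(2) = mex{0} = 1
g(3) = mex{0} = 1
g(4) = mex{0,1} = 2
g(5) = mex{0,1} = 2
g(6) = mex{0,1,2} = 3
g(7) = mex{1,2} = 0
g(8) = mex{0,1,2,3} = 4
g(9) = mex{0,2} = 1
g(10) = mex{1,2,3,4} = 0
g(11) = mex{0,1,3} = 2
The P-positions (g = 0) in 0..11 are 0, 1, 7, 10.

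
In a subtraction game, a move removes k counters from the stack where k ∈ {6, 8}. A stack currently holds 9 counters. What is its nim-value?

Build the Grundy sequence with g(k) = mex{g(k−s) : s ∈ {6, 8}, s ≤ k}:
k:     0  1  2  3  4  5  6  7  8  9
g(k):  0  0  0  0  0  0  1  1  1  1
So g(9) = 1.

1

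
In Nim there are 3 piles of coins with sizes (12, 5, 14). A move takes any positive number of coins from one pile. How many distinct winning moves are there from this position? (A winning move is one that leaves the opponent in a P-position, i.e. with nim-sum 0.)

Nim-sum: 12 ^ 5 ^ 14 = 7.
The overall nim-sum is X = 7. A pile of size p has a winning move iff p XOR X < p (reduce it to p XOR X).
  12: 12 XOR 7 = 11 < 12 — winning move (to 11).
  5: 5 XOR 7 = 2 < 5 — winning move (to 2).
  14: 14 XOR 7 = 9 < 14 — winning move (to 9).
That gives 3 winning moves.

3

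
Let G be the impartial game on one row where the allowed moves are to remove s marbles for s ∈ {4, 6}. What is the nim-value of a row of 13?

0

Build the Grundy sequence with g(k) = mex{g(k−s) : s ∈ {4, 6}, s ≤ k}:
k:     0  1  2  3  4  5  6  7  8  9 10 11 12 13
g(k):  0  0  0  0  1  1  1  1  2  2  0  0  0  0
So g(13) = 0.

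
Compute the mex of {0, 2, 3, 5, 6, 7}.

1

0 is in the set but 1 is not, so the mex is 1.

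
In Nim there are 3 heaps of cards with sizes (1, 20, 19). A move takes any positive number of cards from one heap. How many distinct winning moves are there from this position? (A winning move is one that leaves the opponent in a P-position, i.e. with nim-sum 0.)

1

Nim-sum: 1 ⊕ 20 ⊕ 19 = 6.
The overall nim-sum is X = 6. A heap of size p has a winning move iff p XOR X < p (reduce it to p XOR X).
  1: 1 XOR 6 = 7 ≥ 1 — no move.
  20: 20 XOR 6 = 18 < 20 — winning move (to 18).
  19: 19 XOR 6 = 21 ≥ 19 — no move.
That gives 1 winning move.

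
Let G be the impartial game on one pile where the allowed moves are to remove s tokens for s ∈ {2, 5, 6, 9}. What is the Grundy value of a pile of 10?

1

Grundy values for subtraction set {2, 5, 6, 9}:
k:     0  1  2  3  4  5  6  7  8  9 10
g(k):  0  0  1  1  0  2  1  3  0  2  1
So g(10) = 1.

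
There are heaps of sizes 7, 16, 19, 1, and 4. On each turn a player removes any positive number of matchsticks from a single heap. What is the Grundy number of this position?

1

In binary:
  00111  (7)
  10000  (16)
  10011  (19)
  00001  (1)
  00100  (4)
  -----
  00001  (1)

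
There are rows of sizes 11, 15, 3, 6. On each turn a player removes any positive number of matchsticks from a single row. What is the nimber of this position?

Nim-sum: 11 ⊕ 15 ⊕ 3 ⊕ 6 = 1.

1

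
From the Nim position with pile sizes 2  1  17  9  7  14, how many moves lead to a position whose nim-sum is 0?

In binary:
  00010  (2)
  00001  (1)
  10001  (17)
  01001  (9)
  00111  (7)
  01110  (14)
  -----
  10010  (18)
The overall nim-sum is X = 18. A pile of size p has a winning move iff p XOR X < p (reduce it to p XOR X).
  2: 2 XOR 18 = 16 ≥ 2 — no move.
  1: 1 XOR 18 = 19 ≥ 1 — no move.
  17: 17 XOR 18 = 3 < 17 — winning move (to 3).
  9: 9 XOR 18 = 27 ≥ 9 — no move.
  7: 7 XOR 18 = 21 ≥ 7 — no move.
  14: 14 XOR 18 = 28 ≥ 14 — no move.
That gives 1 winning move.

1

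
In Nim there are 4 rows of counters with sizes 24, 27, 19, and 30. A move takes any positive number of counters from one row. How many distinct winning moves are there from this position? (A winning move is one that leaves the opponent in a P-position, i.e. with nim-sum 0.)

3

Nim-sum: 24 XOR 27 XOR 19 XOR 30 = 14.
The overall nim-sum is X = 14. A row of size p has a winning move iff p XOR X < p (reduce it to p XOR X).
  24: 24 XOR 14 = 22 < 24 — winning move (to 22).
  27: 27 XOR 14 = 21 < 27 — winning move (to 21).
  19: 19 XOR 14 = 29 ≥ 19 — no move.
  30: 30 XOR 14 = 16 < 30 — winning move (to 16).
That gives 3 winning moves.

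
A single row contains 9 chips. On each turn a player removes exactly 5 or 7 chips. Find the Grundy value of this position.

Compute g(0), g(1), … for moves {5, 7}:
k:     0  1  2  3  4  5  6  7  8  9
g(k):  0  0  0  0  0  1  1  1  1  1
So g(9) = 1.

1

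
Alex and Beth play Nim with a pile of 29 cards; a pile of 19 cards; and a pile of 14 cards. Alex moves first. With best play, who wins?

Beth wins

Compute the nim-sum pairwise:
29 ^ 19 = 14
14 ^ 14 = 0
The nim-sum is 0, so this is a P-position: the player to move is in a losing position under optimal play; Alex is about to move from it and so loses — Beth wins.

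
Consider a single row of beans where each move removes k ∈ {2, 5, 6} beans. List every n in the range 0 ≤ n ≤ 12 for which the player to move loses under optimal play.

Compute g(0), g(1), … for moves {2, 5, 6}:
k:     0  1  2  3  4  5  6  7  8  9 10 11 12
g(k):  0  0  1  1  0  2  1  3  0  2  1  0  0
The P-positions (g = 0) in 0..12 are 0, 1, 4, 8, 11, 12.

0, 1, 4, 8, 11, 12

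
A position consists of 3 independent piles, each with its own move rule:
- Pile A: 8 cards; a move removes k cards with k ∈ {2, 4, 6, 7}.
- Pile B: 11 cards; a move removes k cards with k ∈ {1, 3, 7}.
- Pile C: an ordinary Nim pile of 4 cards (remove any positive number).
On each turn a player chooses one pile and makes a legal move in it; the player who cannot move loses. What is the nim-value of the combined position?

1

Grundy values for pile A (subtraction set {2, 4, 6, 7}):
k:     0  1  2  3  4  5  6  7  8
g(k):  0  0  1  1  2  2  3  3  4
So g(8) = 4.
Grundy values for pile B (subtraction set {1, 3, 7}):
k:     0  1  2  3  4  5  6  7  8  9 10 11
g(k):  0  1  0  1  0  1  0  1  0  1  0  1
So g(11) = 1.
Pile C is a plain Nim pile of size 4, so its Grundy value is 4.
By the Sprague-Grundy theorem, the Grundy value of a sum of independent games is the XOR of the component values.
Combined value = 4 ⊕ 1 ⊕ 4 = 1.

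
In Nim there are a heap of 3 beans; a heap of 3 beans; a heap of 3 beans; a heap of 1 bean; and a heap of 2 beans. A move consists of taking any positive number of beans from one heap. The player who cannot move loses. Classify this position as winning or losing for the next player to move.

Losing position

Nim-sum: 3 XOR 3 XOR 3 XOR 1 XOR 2 = 0.
The nim-sum is 0, so this is a P-position: the player to move is in a losing position under optimal play.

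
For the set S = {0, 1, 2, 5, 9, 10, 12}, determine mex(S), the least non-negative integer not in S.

The values 0, 1, 2 are all present; 3 is the first non-negative integer missing from the set.

3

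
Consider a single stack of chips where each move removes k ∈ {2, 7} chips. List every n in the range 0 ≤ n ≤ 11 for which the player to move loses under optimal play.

0, 1, 4, 5, 9, 10

Build the Grundy sequence with g(k) = mex{g(k−s) : s ∈ {2, 7}, s ≤ k}:
g(0) = mex{} = 0
g(1) = mex{} = 0
g(2) = mex{0} = 1
g(3) = mex{0} = 1
g(4) = mex{1} = 0
g(5) = mex{1} = 0
g(6) = mex{0} = 1
g(7) = mex{0} = 1
g(8) = mex{0,1} = 2
g(9) = mex{1} = 0
g(10) = mex{1,2} = 0
g(11) = mex{0} = 1
The P-positions (g = 0) in 0..11 are 0, 1, 4, 5, 9, 10.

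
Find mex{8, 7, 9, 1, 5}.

0 is not in the set, so the mex is 0.

0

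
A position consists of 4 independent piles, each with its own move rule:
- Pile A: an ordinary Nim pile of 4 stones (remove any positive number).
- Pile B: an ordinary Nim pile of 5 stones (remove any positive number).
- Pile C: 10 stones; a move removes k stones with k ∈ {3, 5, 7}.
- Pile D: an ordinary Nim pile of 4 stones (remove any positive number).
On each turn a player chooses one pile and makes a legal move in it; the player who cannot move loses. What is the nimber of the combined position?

5

Pile A is a plain Nim pile of size 4, so its Grundy value is 4.
Pile B is a plain Nim pile of size 5, so its Grundy value is 5.
Grundy values for pile C (subtraction set {3, 5, 7}):
g(0) = mex{} = 0
g(1) = mex{} = 0
g(2) = mex{} = 0
g(3) = mex{0} = 1
g(4) = mex{0} = 1
g(5) = mex{0} = 1
g(6) = mex{0,1} = 2
g(7) = mex{0,1} = 2
g(8) = mex{0,1} = 2
g(9) = mex{0,1,2} = 3
g(10) = mex{1,2} = 0
So g(10) = 0.
Pile D is a plain Nim pile of size 4, so its Grundy value is 4.
By the Sprague-Grundy theorem, the Grundy value of a sum of independent games is the XOR of the component values.
Combined value = 4 XOR 5 XOR 0 XOR 4 = 5.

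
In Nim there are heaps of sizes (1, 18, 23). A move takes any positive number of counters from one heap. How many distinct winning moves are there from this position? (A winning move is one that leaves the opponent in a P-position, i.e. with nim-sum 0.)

1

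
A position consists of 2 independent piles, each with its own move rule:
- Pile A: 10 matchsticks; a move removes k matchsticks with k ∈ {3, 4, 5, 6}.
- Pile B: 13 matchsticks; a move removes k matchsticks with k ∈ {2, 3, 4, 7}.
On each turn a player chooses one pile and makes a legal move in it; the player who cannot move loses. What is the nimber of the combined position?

1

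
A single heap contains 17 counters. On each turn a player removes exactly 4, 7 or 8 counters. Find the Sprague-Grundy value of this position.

1

Compute g(0), g(1), … for moves {4, 7, 8}:
k:     0  1  2  3  4  5  6  7  8  9 10 11 12 13 14 15 16 17
g(k):  0  0  0  0  1  1  1  1  2  2  2  2  0  0  0  0  1  1
So g(17) = 1.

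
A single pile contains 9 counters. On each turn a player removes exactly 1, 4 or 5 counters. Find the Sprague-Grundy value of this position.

1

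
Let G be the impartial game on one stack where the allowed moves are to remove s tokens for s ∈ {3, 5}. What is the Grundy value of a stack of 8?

Build the Grundy sequence with g(k) = mex{g(k−s) : s ∈ {3, 5}, s ≤ k}:
k:     0  1  2  3  4  5  6  7  8
g(k):  0  0  0  1  1  1  2  2  0
So g(8) = 0.

0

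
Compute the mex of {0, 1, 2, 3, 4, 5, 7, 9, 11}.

The values 0, 1, 2, 3, 4, 5 are all present; 6 is the first non-negative integer missing from the set.

6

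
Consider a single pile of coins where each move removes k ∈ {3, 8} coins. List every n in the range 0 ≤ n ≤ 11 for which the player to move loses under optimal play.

0, 1, 2, 6, 7, 11

Grundy values for subtraction set {3, 8}:
k:     0  1  2  3  4  5  6  7  8  9 10 11
g(k):  0  0  0  1  1  1  0  0  2  1  1  0
The P-positions (g = 0) in 0..11 are 0, 1, 2, 6, 7, 11.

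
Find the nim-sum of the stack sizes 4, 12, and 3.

11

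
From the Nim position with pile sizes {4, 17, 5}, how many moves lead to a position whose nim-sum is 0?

1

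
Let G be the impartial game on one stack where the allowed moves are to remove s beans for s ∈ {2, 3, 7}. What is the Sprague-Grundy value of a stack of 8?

1

Grundy values for subtraction set {2, 3, 7}:
g(0) = mex{} = 0
g(1) = mex{} = 0
g(2) = mex{0} = 1
g(3) = mex{0} = 1
g(4) = mex{0,1} = 2
g(5) = mex{1} = 0
g(6) = mex{1,2} = 0
g(7) = mex{0,2} = 1
g(8) = mex{0} = 1
So g(8) = 1.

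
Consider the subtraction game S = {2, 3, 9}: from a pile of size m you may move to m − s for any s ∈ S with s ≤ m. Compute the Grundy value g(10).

2

Compute g(0), g(1), … for moves {2, 3, 9}:
g(0) = mex{} = 0
g(1) = mex{} = 0
g(2) = mex{0} = 1
g(3) = mex{0} = 1
g(4) = mex{0,1} = 2
g(5) = mex{1} = 0
g(6) = mex{1,2} = 0
g(7) = mex{0,2} = 1
g(8) = mex{0} = 1
g(9) = mex{0,1} = 2
g(10) = mex{0,1} = 2
So g(10) = 2.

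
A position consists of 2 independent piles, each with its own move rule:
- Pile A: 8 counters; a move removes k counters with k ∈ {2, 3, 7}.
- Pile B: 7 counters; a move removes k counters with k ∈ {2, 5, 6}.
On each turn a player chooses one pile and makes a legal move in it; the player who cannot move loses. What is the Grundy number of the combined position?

Grundy values for pile A (subtraction set {2, 3, 7}):
k:     0  1  2  3  4  5  6  7  8
g(k):  0  0  1  1  2  0  0  1  1
So g(8) = 1.
Build the Grundy sequence for pile B with g(k) = mex{g(k−s) : s ∈ {2, 5, 6}, s ≤ k}:
k:     0  1  2  3  4  5  6  7
g(k):  0  0  1  1  0  2  1  3
So g(7) = 3.
The value of a disjunctive sum is the nim-sum of the parts.
Combined value = 1 XOR 3 = 2.

2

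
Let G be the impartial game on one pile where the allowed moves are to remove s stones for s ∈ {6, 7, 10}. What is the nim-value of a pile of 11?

1

Grundy values for subtraction set {6, 7, 10}:
g(0) = mex{} = 0
g(1) = mex{} = 0
g(2) = mex{} = 0
g(3) = mex{} = 0
g(4) = mex{} = 0
g(5) = mex{} = 0
g(6) = mex{0} = 1
g(7) = mex{0} = 1
g(8) = mex{0} = 1
g(9) = mex{0} = 1
g(10) = mex{0} = 1
g(11) = mex{0} = 1
So g(11) = 1.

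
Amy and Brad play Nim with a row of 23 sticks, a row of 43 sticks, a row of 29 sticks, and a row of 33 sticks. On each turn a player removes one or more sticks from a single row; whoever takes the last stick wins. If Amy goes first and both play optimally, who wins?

Nim-sum: 23 ^ 43 ^ 29 ^ 33 = 0.
The nim-sum is 0, so this is a P-position: the player to move is in a losing position under optimal play; Amy is about to move from it and so loses — Brad wins.

Brad wins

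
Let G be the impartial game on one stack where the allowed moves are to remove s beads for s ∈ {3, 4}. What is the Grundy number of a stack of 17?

1

Grundy values for subtraction set {3, 4}:
k:     0  1  2  3  4  5  6  7  8  9 10 11 12 13 14 15 16 17
g(k):  0  0  0  1  1  1  2  0  0  0  1  1  1  2  0  0  0  1
So g(17) = 1.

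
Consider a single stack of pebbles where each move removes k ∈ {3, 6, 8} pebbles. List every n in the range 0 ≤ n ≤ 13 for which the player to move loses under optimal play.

Compute g(0), g(1), … for moves {3, 6, 8}:
k:     0  1  2  3  4  5  6  7  8  9 10 11 12 13
g(k):  0  0  0  1  1  1  2  2  2  3  3  0  0  0
The P-positions (g = 0) in 0..13 are 0, 1, 2, 11, 12, 13.

0, 1, 2, 11, 12, 13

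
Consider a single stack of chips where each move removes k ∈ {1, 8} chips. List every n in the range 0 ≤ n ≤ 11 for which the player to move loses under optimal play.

0, 2, 4, 6, 9, 11

Compute g(0), g(1), … for moves {1, 8}:
g(0) = mex{} = 0
g(1) = mex{0} = 1
g(2) = mex{1} = 0
g(3) = mex{0} = 1
g(4) = mex{1} = 0
g(5) = mex{0} = 1
g(6) = mex{1} = 0
g(7) = mex{0} = 1
g(8) = mex{0,1} = 2
g(9) = mex{1,2} = 0
g(10) = mex{0} = 1
g(11) = mex{1} = 0
The P-positions (g = 0) in 0..11 are 0, 2, 4, 6, 9, 11.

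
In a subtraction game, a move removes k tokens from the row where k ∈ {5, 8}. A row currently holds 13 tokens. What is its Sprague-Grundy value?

Compute g(0), g(1), … for moves {5, 8}:
g(0) = mex{} = 0
g(1) = mex{} = 0
g(2) = mex{} = 0
g(3) = mex{} = 0
g(4) = mex{} = 0
g(5) = mex{0} = 1
g(6) = mex{0} = 1
g(7) = mex{0} = 1
g(8) = mex{0} = 1
g(9) = mex{0} = 1
g(10) = mex{0,1} = 2
g(11) = mex{0,1} = 2
g(12) = mex{0,1} = 2
g(13) = mex{1} = 0
So g(13) = 0.

0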